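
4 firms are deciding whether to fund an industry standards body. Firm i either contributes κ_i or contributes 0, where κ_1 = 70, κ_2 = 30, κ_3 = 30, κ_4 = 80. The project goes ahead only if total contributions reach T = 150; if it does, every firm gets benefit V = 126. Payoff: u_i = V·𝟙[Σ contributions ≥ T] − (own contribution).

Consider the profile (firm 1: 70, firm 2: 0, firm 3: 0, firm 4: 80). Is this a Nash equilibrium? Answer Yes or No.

Yes

Total = 150 ≥ 150: provided.
Firm 1 (pledges 70, payoff 56): dropping to 0 → total 80, payoff 0. No gain.
Firm 2 (pledges 0, payoff 126): pledging 30 → total 180, payoff 96. No gain.
Firm 3 (pledges 0, payoff 126): pledging 30 → total 180, payoff 96. No gain.
Firm 4 (pledges 80, payoff 46): dropping to 0 → total 70, payoff 0. No gain.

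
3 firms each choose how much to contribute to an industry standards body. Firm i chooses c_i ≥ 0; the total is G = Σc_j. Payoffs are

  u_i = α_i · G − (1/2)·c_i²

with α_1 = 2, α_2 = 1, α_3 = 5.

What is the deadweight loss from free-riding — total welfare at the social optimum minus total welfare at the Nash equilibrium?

47

Firm i's FOC: ∂u_i/∂c_i = α_i − c_i = 0, so c_i* = α_i.
NE contributions = (2, 1, 5); G = 8.
W^NE = (Σα)·G − ½Σα_i² = 8² − ½·30 = 49.
Planner sets c_i = Σα_j = 8 for every i, so G^SO = 3·8 = 24.
W^SO = (Σα)·G^SO − ½·3·(Σα)² = (3/2)·8² = 96.
Deadweight loss = W^SO − W^NE = 47.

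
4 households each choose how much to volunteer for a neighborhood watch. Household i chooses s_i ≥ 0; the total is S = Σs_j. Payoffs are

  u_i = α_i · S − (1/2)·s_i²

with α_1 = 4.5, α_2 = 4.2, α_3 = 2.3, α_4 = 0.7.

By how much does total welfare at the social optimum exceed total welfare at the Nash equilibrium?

Household i's FOC: ∂u_i/∂s_i = α_i − s_i = 0, so s_i* = α_i.
NE contributions = (4.5, 4.2, 2.3, 0.7); S = 11.7.
W^NE = (Σα)·S − ½Σα_i² = 11.7² − ½·43.67 = 115.055.
Planner sets s_i = Σα_j = 11.7 for every i, so S^SO = 4·11.7 = 46.8.
W^SO = (Σα)·S^SO − ½·4·(Σα)² = (4/2)·11.7² = 273.78.
Deadweight loss = W^SO − W^NE = 158.725.

158.725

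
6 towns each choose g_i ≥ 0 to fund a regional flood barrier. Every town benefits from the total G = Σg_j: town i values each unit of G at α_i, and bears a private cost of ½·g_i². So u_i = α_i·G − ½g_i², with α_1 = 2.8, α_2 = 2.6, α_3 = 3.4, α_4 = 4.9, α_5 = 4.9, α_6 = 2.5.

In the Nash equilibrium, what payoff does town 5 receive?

Town i's FOC: ∂u_i/∂g_i = α_i − g_i = 0, so g_i* = α_i.
NE contributions = (2.8, 2.6, 3.4, 4.9, 4.9, 2.5); G = 21.1.
u_5 = α_5·G − ½·(g_5)² = 4.9·21.1 − ½·4.9² = 91.385.

91.385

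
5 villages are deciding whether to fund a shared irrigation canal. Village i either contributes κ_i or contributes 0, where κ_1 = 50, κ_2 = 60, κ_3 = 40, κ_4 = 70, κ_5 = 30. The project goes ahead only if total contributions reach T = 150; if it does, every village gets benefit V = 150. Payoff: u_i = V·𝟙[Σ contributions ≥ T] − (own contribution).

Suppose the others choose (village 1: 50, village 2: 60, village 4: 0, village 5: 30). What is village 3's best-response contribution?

40

Others' total = 140. Contributing 40 brings total to 180 ≥ 150: gain V − κ_3 = 110.
Best response: 40.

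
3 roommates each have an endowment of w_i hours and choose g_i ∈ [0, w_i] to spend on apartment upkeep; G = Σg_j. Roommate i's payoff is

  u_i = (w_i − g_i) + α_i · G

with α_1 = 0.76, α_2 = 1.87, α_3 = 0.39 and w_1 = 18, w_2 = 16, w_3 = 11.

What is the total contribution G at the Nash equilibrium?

∂u_i/∂g_i = α_i − 1, so roommate i contributes w_i if α_i > 1, else 0.
α_i > 1 for i ∈ {2}; NE contributions (0, 16, 0), G = 16.

16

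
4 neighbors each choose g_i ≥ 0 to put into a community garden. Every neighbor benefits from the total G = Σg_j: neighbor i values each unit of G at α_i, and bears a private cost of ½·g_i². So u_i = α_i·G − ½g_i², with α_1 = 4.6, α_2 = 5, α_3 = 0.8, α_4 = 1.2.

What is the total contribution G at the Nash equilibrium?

Neighbor i's FOC: ∂u_i/∂g_i = α_i − g_i = 0, so g_i* = α_i.
NE contributions = (4.6, 5, 0.8, 1.2); G = 11.6.

11.6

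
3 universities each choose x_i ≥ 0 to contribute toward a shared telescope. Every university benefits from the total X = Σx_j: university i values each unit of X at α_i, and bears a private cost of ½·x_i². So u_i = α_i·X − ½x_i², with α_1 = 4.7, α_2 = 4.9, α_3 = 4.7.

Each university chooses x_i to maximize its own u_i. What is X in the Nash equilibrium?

14.3

University i's FOC: ∂u_i/∂x_i = α_i − x_i = 0, so x_i* = α_i.
NE contributions = (4.7, 4.9, 4.7); X = 14.3.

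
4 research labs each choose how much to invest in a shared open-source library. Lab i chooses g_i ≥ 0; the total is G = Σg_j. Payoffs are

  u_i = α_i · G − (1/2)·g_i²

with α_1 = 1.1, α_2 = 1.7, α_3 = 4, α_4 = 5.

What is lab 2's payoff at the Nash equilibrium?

Lab i's FOC: ∂u_i/∂g_i = α_i − g_i = 0, so g_i* = α_i.
NE contributions = (1.1, 1.7, 4, 5); G = 11.8.
u_2 = α_2·G − ½·(g_2)² = 1.7·11.8 − ½·1.7² = 18.615.

18.615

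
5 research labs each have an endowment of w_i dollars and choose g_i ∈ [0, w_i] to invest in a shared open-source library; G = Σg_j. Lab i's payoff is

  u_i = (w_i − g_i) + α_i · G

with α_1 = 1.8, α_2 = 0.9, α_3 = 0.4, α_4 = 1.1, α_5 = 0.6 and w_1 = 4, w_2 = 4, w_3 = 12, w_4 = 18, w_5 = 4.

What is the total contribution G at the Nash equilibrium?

22

∂u_i/∂g_i = α_i − 1, so lab i contributes w_i if α_i > 1, else 0.
α_i > 1 for i ∈ {1, 4}; NE contributions (4, 0, 0, 18, 0), G = 22.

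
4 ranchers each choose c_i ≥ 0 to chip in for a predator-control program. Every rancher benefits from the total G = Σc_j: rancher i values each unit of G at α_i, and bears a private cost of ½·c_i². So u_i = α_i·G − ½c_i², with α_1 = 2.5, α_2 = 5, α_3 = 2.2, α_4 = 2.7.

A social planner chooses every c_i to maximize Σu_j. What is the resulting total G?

49.6

Planner FOC: ∂(Σu_j)/∂c_i = (Σα_j) − c_i = 0, so c_i^SO = Σα_j = 12.4 for every i; G^SO = 49.6.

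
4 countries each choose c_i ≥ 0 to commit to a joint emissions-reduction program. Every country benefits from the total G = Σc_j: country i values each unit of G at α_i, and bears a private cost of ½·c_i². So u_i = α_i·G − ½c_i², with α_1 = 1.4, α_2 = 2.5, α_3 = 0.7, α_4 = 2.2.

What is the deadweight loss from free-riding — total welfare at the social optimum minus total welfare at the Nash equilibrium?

53.01

Country i's FOC: ∂u_i/∂c_i = α_i − c_i = 0, so c_i* = α_i.
NE contributions = (1.4, 2.5, 0.7, 2.2); G = 6.8.
W^NE = (Σα)·G − ½Σα_i² = 6.8² − ½·13.54 = 39.47.
Planner sets c_i = Σα_j = 6.8 for every i, so G^SO = 4·6.8 = 27.2.
W^SO = (Σα)·G^SO − ½·4·(Σα)² = (4/2)·6.8² = 92.48.
Deadweight loss = W^SO − W^NE = 53.01.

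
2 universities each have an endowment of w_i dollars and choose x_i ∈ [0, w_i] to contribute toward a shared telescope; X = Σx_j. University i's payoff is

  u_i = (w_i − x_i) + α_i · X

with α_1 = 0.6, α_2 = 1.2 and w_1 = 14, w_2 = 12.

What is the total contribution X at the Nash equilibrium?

12

∂u_i/∂x_i = α_i − 1, so university i contributes w_i if α_i > 1, else 0.
α_i > 1 for i ∈ {2}; NE contributions (0, 12), X = 12.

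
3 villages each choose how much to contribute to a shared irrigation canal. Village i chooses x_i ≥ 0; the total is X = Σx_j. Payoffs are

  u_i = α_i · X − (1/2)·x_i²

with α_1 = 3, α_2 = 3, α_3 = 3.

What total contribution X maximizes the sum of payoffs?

Planner FOC: ∂(Σu_j)/∂x_i = (Σα_j) − x_i = 0, so x_i^SO = Σα_j = 9 for every i; X^SO = 27.

27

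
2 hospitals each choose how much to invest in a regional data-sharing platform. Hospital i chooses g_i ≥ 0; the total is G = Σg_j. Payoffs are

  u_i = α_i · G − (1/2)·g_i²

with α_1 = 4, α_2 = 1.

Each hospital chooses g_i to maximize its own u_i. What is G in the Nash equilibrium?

Hospital i's FOC: ∂u_i/∂g_i = α_i − g_i = 0, so g_i* = α_i.
NE contributions = (4, 1); G = 5.

5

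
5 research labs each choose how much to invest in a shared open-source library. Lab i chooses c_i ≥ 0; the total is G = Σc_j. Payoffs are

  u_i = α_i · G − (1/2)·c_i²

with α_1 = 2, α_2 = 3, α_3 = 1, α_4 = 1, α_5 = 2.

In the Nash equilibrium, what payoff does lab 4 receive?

Lab i's FOC: ∂u_i/∂c_i = α_i − c_i = 0, so c_i* = α_i.
NE contributions = (2, 3, 1, 1, 2); G = 9.
u_4 = α_4·G − ½·(c_4)² = 1·9 − ½·1² = 8.5.

8.5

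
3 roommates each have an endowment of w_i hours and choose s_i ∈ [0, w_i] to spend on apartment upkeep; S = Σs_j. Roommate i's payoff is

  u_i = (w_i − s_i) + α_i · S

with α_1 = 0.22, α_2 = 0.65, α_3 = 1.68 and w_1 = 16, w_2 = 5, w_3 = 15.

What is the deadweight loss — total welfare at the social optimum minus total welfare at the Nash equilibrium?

32.55

∂u_i/∂s_i = α_i − 1, so roommate i contributes w_i if α_i > 1, else 0.
α_i > 1 for i ∈ {3}; NE contributions (0, 0, 15), S = 15.
W^NE = Σw_i − S^NE + (Σα_i)·S^NE = 36 + 1.55·15 = 59.25.
Planner: ∂(Σu_j)/∂s_i = Σα_j − 1 = 1.55 > 0, so everyone contributes w_i; S^SO = 36, W^SO = 36 + 1.55·36 = 91.8.
Deadweight loss = 32.55.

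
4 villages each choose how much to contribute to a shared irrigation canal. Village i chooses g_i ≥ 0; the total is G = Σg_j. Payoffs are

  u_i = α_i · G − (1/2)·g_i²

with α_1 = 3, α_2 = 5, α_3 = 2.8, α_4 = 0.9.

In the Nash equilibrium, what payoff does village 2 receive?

46

Village i's FOC: ∂u_i/∂g_i = α_i − g_i = 0, so g_i* = α_i.
NE contributions = (3, 5, 2.8, 0.9); G = 11.7.
u_2 = α_2·G − ½·(g_2)² = 5·11.7 − ½·5² = 46.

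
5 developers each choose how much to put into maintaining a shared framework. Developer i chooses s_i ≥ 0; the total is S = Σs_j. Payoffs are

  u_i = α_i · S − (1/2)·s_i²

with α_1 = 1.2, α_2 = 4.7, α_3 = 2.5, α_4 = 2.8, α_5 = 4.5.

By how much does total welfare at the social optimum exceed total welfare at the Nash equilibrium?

Developer i's FOC: ∂u_i/∂s_i = α_i − s_i = 0, so s_i* = α_i.
NE contributions = (1.2, 4.7, 2.5, 2.8, 4.5); S = 15.7.
W^NE = (Σα)·S − ½Σα_i² = 15.7² − ½·57.87 = 217.555.
Planner sets s_i = Σα_j = 15.7 for every i, so S^SO = 5·15.7 = 78.5.
W^SO = (Σα)·S^SO − ½·5·(Σα)² = (5/2)·15.7² = 616.225.
Deadweight loss = W^SO − W^NE = 398.67.

398.67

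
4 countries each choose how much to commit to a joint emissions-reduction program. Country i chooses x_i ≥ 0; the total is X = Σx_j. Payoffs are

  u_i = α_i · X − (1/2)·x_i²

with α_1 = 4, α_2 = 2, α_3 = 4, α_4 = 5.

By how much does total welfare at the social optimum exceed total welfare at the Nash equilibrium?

255.5

Country i's FOC: ∂u_i/∂x_i = α_i − x_i = 0, so x_i* = α_i.
NE contributions = (4, 2, 4, 5); X = 15.
W^NE = (Σα)·X − ½Σα_i² = 15² − ½·61 = 194.5.
Planner sets x_i = Σα_j = 15 for every i, so X^SO = 4·15 = 60.
W^SO = (Σα)·X^SO − ½·4·(Σα)² = (4/2)·15² = 450.
Deadweight loss = W^SO − W^NE = 255.5.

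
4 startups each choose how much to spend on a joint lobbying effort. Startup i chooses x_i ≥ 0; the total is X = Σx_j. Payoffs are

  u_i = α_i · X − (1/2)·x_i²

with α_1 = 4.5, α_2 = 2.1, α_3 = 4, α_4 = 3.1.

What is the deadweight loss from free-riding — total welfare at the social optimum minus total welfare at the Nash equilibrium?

212.825

Startup i's FOC: ∂u_i/∂x_i = α_i − x_i = 0, so x_i* = α_i.
NE contributions = (4.5, 2.1, 4, 3.1); X = 13.7.
W^NE = (Σα)·X − ½Σα_i² = 13.7² − ½·50.27 = 162.555.
Planner sets x_i = Σα_j = 13.7 for every i, so X^SO = 4·13.7 = 54.8.
W^SO = (Σα)·X^SO − ½·4·(Σα)² = (4/2)·13.7² = 375.38.
Deadweight loss = W^SO − W^NE = 212.825.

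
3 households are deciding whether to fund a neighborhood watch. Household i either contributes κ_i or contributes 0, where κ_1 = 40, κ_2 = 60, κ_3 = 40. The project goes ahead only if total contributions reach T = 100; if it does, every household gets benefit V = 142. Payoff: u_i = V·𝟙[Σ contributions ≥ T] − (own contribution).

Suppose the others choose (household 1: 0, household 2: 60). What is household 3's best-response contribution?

40

Others' total = 60. Contributing 40 brings total to 100 ≥ 100: gain V − κ_3 = 102.
Best response: 40.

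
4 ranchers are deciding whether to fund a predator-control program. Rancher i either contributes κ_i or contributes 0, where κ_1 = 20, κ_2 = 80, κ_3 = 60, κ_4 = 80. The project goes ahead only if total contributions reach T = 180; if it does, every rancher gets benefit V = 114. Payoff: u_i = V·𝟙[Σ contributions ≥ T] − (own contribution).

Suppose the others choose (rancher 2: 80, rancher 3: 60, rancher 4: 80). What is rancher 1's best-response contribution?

0

Others' total = 220 ≥ 180; contributing adds cost 20 for no extra benefit.
Best response: 0.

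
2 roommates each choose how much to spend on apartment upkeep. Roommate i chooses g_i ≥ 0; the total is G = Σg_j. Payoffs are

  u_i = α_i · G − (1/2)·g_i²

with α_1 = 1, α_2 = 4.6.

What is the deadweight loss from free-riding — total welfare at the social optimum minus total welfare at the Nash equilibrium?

Roommate i's FOC: ∂u_i/∂g_i = α_i − g_i = 0, so g_i* = α_i.
NE contributions = (1, 4.6); G = 5.6.
W^NE = (Σα)·G − ½Σα_i² = 5.6² − ½·22.16 = 20.28.
Planner sets g_i = Σα_j = 5.6 for every i, so G^SO = 2·5.6 = 11.2.
W^SO = (Σα)·G^SO − ½·2·(Σα)² = (2/2)·5.6² = 31.36.
Deadweight loss = W^SO − W^NE = 11.08.

11.08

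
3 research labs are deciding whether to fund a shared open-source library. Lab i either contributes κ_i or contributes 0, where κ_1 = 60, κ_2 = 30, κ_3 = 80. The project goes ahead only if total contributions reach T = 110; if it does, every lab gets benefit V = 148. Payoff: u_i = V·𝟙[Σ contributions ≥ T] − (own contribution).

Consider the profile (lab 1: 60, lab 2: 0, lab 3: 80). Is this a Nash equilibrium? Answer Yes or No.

Yes

Total = 140 ≥ 110: provided.
Lab 1 (pledges 60, payoff 88): dropping to 0 → total 80, payoff 0. No gain.
Lab 2 (pledges 0, payoff 148): pledging 30 → total 170, payoff 118. No gain.
Lab 3 (pledges 80, payoff 68): dropping to 0 → total 60, payoff 0. No gain.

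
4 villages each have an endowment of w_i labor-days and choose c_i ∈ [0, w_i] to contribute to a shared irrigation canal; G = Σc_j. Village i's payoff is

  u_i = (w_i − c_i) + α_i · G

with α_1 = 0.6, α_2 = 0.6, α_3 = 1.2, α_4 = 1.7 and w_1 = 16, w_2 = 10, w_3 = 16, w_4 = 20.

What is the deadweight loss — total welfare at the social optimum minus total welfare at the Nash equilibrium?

∂u_i/∂c_i = α_i − 1, so village i contributes w_i if α_i > 1, else 0.
α_i > 1 for i ∈ {3, 4}; NE contributions (0, 0, 16, 20), G = 36.
W^NE = Σw_i − G^NE + (Σα_i)·G^NE = 62 + 3.1·36 = 173.6.
Planner: ∂(Σu_j)/∂c_i = Σα_j − 1 = 3.1 > 0, so everyone contributes w_i; G^SO = 62, W^SO = 62 + 3.1·62 = 254.2.
Deadweight loss = 80.6.

80.6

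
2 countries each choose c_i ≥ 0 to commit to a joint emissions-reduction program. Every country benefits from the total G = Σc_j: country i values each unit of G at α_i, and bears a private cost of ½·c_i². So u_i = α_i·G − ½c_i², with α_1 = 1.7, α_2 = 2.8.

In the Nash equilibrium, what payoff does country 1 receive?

Country i's FOC: ∂u_i/∂c_i = α_i − c_i = 0, so c_i* = α_i.
NE contributions = (1.7, 2.8); G = 4.5.
u_1 = α_1·G − ½·(c_1)² = 1.7·4.5 − ½·1.7² = 6.205.

6.205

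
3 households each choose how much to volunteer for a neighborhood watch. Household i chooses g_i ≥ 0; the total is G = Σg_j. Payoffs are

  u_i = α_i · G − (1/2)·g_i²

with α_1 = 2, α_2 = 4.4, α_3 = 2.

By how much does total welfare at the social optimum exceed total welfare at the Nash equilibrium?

Household i's FOC: ∂u_i/∂g_i = α_i − g_i = 0, so g_i* = α_i.
NE contributions = (2, 4.4, 2); G = 8.4.
W^NE = (Σα)·G − ½Σα_i² = 8.4² − ½·27.36 = 56.88.
Planner sets g_i = Σα_j = 8.4 for every i, so G^SO = 3·8.4 = 25.2.
W^SO = (Σα)·G^SO − ½·3·(Σα)² = (3/2)·8.4² = 105.84.
Deadweight loss = W^SO − W^NE = 48.96.

48.96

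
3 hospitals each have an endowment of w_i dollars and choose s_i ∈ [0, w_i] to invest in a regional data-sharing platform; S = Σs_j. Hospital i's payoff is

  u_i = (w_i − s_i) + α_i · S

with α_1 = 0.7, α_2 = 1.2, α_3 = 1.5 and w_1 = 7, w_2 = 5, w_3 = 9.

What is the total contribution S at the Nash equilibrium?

14

∂u_i/∂s_i = α_i − 1, so hospital i contributes w_i if α_i > 1, else 0.
α_i > 1 for i ∈ {2, 3}; NE contributions (0, 5, 9), S = 14.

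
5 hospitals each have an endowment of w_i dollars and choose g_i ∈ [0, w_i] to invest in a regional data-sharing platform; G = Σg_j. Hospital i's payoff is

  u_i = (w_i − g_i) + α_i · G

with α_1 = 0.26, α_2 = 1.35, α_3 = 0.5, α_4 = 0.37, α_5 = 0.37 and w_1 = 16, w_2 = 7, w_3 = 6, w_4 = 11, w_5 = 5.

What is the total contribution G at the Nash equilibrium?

∂u_i/∂g_i = α_i − 1, so hospital i contributes w_i if α_i > 1, else 0.
α_i > 1 for i ∈ {2}; NE contributions (0, 7, 0, 0, 0), G = 7.

7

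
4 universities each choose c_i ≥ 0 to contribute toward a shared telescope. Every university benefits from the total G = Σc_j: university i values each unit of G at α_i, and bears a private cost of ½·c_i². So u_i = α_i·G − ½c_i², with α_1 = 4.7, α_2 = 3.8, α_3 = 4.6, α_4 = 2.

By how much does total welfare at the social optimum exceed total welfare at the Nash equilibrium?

University i's FOC: ∂u_i/∂c_i = α_i − c_i = 0, so c_i* = α_i.
NE contributions = (4.7, 3.8, 4.6, 2); G = 15.1.
W^NE = (Σα)·G − ½Σα_i² = 15.1² − ½·61.69 = 197.165.
Planner sets c_i = Σα_j = 15.1 for every i, so G^SO = 4·15.1 = 60.4.
W^SO = (Σα)·G^SO − ½·4·(Σα)² = (4/2)·15.1² = 456.02.
Deadweight loss = W^SO − W^NE = 258.855.

258.855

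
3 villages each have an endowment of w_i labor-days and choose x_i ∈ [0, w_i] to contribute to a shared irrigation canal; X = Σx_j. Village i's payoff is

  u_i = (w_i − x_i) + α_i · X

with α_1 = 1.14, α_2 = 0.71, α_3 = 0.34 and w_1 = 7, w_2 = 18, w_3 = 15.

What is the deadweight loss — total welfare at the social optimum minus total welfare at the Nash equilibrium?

39.27

∂u_i/∂x_i = α_i − 1, so village i contributes w_i if α_i > 1, else 0.
α_i > 1 for i ∈ {1}; NE contributions (7, 0, 0), X = 7.
W^NE = Σw_i − X^NE + (Σα_i)·X^NE = 40 + 1.19·7 = 48.33.
Planner: ∂(Σu_j)/∂x_i = Σα_j − 1 = 1.19 > 0, so everyone contributes w_i; X^SO = 40, W^SO = 40 + 1.19·40 = 87.6.
Deadweight loss = 39.27.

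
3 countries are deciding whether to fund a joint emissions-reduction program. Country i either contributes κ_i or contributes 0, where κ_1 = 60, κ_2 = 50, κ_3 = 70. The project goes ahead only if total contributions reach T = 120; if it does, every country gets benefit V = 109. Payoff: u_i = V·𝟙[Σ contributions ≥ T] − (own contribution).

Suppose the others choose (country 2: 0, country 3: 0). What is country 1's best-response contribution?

0

Others' total = 0. Even contributing 60 gives 60 < 120: no benefit either way.
Best response: 0.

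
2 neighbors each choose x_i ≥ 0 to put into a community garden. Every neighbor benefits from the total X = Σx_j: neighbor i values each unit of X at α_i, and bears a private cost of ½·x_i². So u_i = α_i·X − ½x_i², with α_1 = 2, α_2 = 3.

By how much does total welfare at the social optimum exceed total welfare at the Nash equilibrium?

Neighbor i's FOC: ∂u_i/∂x_i = α_i − x_i = 0, so x_i* = α_i.
NE contributions = (2, 3); X = 5.
W^NE = (Σα)·X − ½Σα_i² = 5² − ½·13 = 18.5.
Planner sets x_i = Σα_j = 5 for every i, so X^SO = 2·5 = 10.
W^SO = (Σα)·X^SO − ½·2·(Σα)² = (2/2)·5² = 25.
Deadweight loss = W^SO − W^NE = 6.5.

6.5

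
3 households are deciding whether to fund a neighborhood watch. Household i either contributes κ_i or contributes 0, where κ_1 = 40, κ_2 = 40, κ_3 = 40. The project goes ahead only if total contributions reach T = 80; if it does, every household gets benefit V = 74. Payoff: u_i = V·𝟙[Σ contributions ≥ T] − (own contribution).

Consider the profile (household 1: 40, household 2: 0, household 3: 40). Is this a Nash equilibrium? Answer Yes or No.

Total = 80 ≥ 80: provided.
Household 1 (pledges 40, payoff 34): dropping to 0 → total 40, payoff 0. No gain.
Household 2 (pledges 0, payoff 74): pledging 40 → total 120, payoff 34. No gain.
Household 3 (pledges 40, payoff 34): dropping to 0 → total 40, payoff 0. No gain.

Yes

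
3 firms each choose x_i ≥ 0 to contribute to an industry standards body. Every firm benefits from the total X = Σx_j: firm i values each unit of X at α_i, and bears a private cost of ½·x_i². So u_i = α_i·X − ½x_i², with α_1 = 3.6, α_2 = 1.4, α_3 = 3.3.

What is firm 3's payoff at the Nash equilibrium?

Firm i's FOC: ∂u_i/∂x_i = α_i − x_i = 0, so x_i* = α_i.
NE contributions = (3.6, 1.4, 3.3); X = 8.3.
u_3 = α_3·X − ½·(x_3)² = 3.3·8.3 − ½·3.3² = 21.945.

21.945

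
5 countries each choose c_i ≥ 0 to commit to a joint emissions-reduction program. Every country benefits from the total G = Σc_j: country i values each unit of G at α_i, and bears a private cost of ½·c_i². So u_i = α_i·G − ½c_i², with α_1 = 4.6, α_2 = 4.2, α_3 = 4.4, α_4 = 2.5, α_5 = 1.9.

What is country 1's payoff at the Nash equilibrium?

Country i's FOC: ∂u_i/∂c_i = α_i − c_i = 0, so c_i* = α_i.
NE contributions = (4.6, 4.2, 4.4, 2.5, 1.9); G = 17.6.
u_1 = α_1·G − ½·(c_1)² = 4.6·17.6 − ½·4.6² = 70.38.

70.38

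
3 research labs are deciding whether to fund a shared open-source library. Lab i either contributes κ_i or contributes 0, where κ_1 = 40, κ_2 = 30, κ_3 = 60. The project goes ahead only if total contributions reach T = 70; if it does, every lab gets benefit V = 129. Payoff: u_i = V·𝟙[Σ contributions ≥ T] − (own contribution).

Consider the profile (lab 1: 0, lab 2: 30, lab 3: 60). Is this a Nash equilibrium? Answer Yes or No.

Yes

Total = 90 ≥ 70: provided.
Lab 1 (pledges 0, payoff 129): pledging 40 → total 130, payoff 89. No gain.
Lab 2 (pledges 30, payoff 99): dropping to 0 → total 60, payoff 0. No gain.
Lab 3 (pledges 60, payoff 69): dropping to 0 → total 30, payoff 0. No gain.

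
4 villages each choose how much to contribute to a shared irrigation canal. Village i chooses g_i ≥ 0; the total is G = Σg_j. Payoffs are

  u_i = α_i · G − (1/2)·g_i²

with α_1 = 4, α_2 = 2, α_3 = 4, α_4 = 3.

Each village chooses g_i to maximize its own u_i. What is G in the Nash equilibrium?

13

Village i's FOC: ∂u_i/∂g_i = α_i − g_i = 0, so g_i* = α_i.
NE contributions = (4, 2, 4, 3); G = 13.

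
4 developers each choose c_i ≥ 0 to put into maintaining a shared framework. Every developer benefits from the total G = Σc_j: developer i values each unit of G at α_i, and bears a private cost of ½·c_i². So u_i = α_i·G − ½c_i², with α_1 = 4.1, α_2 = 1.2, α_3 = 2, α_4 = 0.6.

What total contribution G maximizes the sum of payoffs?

31.6

Planner FOC: ∂(Σu_j)/∂c_i = (Σα_j) − c_i = 0, so c_i^SO = Σα_j = 7.9 for every i; G^SO = 31.6.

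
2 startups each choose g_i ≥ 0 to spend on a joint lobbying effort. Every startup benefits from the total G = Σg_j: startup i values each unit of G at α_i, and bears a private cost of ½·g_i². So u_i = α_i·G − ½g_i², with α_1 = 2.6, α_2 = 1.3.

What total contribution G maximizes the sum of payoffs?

7.8

Planner FOC: ∂(Σu_j)/∂g_i = (Σα_j) − g_i = 0, so g_i^SO = Σα_j = 3.9 for every i; G^SO = 7.8.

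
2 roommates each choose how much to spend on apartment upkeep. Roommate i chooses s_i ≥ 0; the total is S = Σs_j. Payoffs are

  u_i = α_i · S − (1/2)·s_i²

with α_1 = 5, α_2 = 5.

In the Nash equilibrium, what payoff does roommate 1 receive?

Roommate i's FOC: ∂u_i/∂s_i = α_i − s_i = 0, so s_i* = α_i.
NE contributions = (5, 5); S = 10.
u_1 = α_1·S − ½·(s_1)² = 5·10 − ½·5² = 37.5.

37.5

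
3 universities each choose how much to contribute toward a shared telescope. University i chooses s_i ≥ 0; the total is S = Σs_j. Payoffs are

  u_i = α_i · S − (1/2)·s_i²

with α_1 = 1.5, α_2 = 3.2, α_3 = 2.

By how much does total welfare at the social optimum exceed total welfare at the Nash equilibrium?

30.69

University i's FOC: ∂u_i/∂s_i = α_i − s_i = 0, so s_i* = α_i.
NE contributions = (1.5, 3.2, 2); S = 6.7.
W^NE = (Σα)·S − ½Σα_i² = 6.7² − ½·16.49 = 36.645.
Planner sets s_i = Σα_j = 6.7 for every i, so S^SO = 3·6.7 = 20.1.
W^SO = (Σα)·S^SO − ½·3·(Σα)² = (3/2)·6.7² = 67.335.
Deadweight loss = W^SO − W^NE = 30.69.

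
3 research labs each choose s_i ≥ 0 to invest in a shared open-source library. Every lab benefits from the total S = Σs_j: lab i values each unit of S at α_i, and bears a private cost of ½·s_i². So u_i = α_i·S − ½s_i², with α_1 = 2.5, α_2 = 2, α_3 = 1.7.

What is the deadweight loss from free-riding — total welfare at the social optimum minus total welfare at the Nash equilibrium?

Lab i's FOC: ∂u_i/∂s_i = α_i − s_i = 0, so s_i* = α_i.
NE contributions = (2.5, 2, 1.7); S = 6.2.
W^NE = (Σα)·S − ½Σα_i² = 6.2² − ½·13.14 = 31.87.
Planner sets s_i = Σα_j = 6.2 for every i, so S^SO = 3·6.2 = 18.6.
W^SO = (Σα)·S^SO − ½·3·(Σα)² = (3/2)·6.2² = 57.66.
Deadweight loss = W^SO − W^NE = 25.79.

25.79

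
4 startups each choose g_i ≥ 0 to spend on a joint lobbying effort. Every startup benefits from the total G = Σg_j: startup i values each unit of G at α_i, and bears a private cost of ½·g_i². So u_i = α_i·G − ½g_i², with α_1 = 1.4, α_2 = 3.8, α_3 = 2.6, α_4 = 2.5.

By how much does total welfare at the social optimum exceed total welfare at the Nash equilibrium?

Startup i's FOC: ∂u_i/∂g_i = α_i − g_i = 0, so g_i* = α_i.
NE contributions = (1.4, 3.8, 2.6, 2.5); G = 10.3.
W^NE = (Σα)·G − ½Σα_i² = 10.3² − ½·29.41 = 91.385.
Planner sets g_i = Σα_j = 10.3 for every i, so G^SO = 4·10.3 = 41.2.
W^SO = (Σα)·G^SO − ½·4·(Σα)² = (4/2)·10.3² = 212.18.
Deadweight loss = W^SO − W^NE = 120.795.

120.795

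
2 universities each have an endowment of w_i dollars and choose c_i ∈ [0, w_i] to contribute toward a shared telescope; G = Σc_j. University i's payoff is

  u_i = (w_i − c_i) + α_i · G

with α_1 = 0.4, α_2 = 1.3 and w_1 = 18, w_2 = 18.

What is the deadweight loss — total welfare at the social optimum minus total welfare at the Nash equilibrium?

∂u_i/∂c_i = α_i − 1, so university i contributes w_i if α_i > 1, else 0.
α_i > 1 for i ∈ {2}; NE contributions (0, 18), G = 18.
W^NE = Σw_i − G^NE + (Σα_i)·G^NE = 36 + 0.7·18 = 48.6.
Planner: ∂(Σu_j)/∂c_i = Σα_j − 1 = 0.7 > 0, so everyone contributes w_i; G^SO = 36, W^SO = 36 + 0.7·36 = 61.2.
Deadweight loss = 12.6.

12.6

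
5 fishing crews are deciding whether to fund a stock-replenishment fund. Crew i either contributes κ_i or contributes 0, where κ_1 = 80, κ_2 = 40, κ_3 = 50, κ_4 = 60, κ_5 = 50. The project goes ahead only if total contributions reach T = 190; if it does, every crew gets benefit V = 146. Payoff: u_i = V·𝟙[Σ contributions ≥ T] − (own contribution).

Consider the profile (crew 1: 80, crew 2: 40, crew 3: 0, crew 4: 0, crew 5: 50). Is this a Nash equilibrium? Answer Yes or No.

Total = 170 < 190: not provided.
Crew 1 (pledges 80, payoff -80): dropping to 0 → total 90, payoff 0. Profitable deviation.

No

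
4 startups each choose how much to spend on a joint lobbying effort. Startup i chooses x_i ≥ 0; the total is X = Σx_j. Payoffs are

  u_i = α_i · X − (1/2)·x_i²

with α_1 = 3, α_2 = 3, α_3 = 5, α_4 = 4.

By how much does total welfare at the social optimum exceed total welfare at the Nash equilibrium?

254.5

Startup i's FOC: ∂u_i/∂x_i = α_i − x_i = 0, so x_i* = α_i.
NE contributions = (3, 3, 5, 4); X = 15.
W^NE = (Σα)·X − ½Σα_i² = 15² − ½·59 = 195.5.
Planner sets x_i = Σα_j = 15 for every i, so X^SO = 4·15 = 60.
W^SO = (Σα)·X^SO − ½·4·(Σα)² = (4/2)·15² = 450.
Deadweight loss = W^SO − W^NE = 254.5.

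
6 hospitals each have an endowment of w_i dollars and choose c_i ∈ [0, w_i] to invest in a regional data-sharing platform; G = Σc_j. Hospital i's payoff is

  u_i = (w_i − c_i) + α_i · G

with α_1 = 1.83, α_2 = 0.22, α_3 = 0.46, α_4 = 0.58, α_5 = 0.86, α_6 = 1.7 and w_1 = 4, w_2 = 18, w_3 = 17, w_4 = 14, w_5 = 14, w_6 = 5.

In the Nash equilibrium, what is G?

∂u_i/∂c_i = α_i − 1, so hospital i contributes w_i if α_i > 1, else 0.
α_i > 1 for i ∈ {1, 6}; NE contributions (4, 0, 0, 0, 0, 5), G = 9.

9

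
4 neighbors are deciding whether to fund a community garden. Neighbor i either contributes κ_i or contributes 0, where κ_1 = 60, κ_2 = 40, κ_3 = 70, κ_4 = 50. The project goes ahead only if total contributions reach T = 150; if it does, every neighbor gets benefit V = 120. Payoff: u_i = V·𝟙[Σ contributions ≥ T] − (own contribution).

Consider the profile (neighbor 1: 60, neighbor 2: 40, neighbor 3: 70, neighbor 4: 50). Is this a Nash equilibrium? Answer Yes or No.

Total = 220 ≥ 150: provided.
Neighbor 1 (pledges 60, payoff 60): dropping to 0 → total 160, payoff 120. Profitable deviation.

No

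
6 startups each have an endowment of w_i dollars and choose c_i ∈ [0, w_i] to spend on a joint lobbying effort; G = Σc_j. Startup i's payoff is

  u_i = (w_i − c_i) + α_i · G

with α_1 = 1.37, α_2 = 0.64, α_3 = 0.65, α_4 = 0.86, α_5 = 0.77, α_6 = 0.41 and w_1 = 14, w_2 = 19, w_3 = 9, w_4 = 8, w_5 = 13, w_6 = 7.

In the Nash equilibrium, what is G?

14

∂u_i/∂c_i = α_i − 1, so startup i contributes w_i if α_i > 1, else 0.
α_i > 1 for i ∈ {1}; NE contributions (14, 0, 0, 0, 0, 0), G = 14.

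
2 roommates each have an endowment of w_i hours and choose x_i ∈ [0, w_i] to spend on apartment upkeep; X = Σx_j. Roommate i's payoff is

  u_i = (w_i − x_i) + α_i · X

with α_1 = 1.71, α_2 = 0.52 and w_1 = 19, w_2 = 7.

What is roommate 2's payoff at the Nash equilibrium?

16.88

∂u_i/∂x_i = α_i − 1, so roommate i contributes w_i if α_i > 1, else 0.
α_i > 1 for i ∈ {1}; NE contributions (19, 0), X = 19.
u_2 = (7 − 0) + 0.52·19 = 16.88.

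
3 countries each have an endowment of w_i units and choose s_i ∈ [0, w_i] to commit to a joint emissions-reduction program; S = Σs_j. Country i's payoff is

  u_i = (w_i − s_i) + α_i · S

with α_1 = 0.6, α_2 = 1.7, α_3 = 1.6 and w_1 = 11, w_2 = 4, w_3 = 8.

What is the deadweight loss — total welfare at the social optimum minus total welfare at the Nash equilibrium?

∂u_i/∂s_i = α_i − 1, so country i contributes w_i if α_i > 1, else 0.
α_i > 1 for i ∈ {2, 3}; NE contributions (0, 4, 8), S = 12.
W^NE = Σw_i − S^NE + (Σα_i)·S^NE = 23 + 2.9·12 = 57.8.
Planner: ∂(Σu_j)/∂s_i = Σα_j − 1 = 2.9 > 0, so everyone contributes w_i; S^SO = 23, W^SO = 23 + 2.9·23 = 89.7.
Deadweight loss = 31.9.

31.9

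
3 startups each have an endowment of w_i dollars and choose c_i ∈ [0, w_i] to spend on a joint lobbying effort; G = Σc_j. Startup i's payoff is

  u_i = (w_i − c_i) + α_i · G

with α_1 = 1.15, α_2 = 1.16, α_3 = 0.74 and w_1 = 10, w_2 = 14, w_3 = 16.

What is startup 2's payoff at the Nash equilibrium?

∂u_i/∂c_i = α_i − 1, so startup i contributes w_i if α_i > 1, else 0.
α_i > 1 for i ∈ {1, 2}; NE contributions (10, 14, 0), G = 24.
u_2 = (14 − 14) + 1.16·24 = 27.84.

27.84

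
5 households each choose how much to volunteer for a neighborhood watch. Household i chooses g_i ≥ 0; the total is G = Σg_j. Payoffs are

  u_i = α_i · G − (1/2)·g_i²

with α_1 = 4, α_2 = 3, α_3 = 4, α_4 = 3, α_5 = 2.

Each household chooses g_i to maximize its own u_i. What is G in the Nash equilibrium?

16

Household i's FOC: ∂u_i/∂g_i = α_i − g_i = 0, so g_i* = α_i.
NE contributions = (4, 3, 4, 3, 2); G = 16.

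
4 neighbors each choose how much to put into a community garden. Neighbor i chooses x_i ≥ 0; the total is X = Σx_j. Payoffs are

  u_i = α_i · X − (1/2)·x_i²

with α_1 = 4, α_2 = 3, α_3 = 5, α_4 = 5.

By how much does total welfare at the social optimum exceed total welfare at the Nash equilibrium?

Neighbor i's FOC: ∂u_i/∂x_i = α_i − x_i = 0, so x_i* = α_i.
NE contributions = (4, 3, 5, 5); X = 17.
W^NE = (Σα)·X − ½Σα_i² = 17² − ½·75 = 251.5.
Planner sets x_i = Σα_j = 17 for every i, so X^SO = 4·17 = 68.
W^SO = (Σα)·X^SO − ½·4·(Σα)² = (4/2)·17² = 578.
Deadweight loss = W^SO − W^NE = 326.5.

326.5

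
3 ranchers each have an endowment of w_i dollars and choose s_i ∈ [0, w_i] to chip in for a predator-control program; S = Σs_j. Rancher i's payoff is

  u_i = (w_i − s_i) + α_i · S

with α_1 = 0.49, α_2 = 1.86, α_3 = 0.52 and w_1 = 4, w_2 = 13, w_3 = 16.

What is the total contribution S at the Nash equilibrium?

13

∂u_i/∂s_i = α_i − 1, so rancher i contributes w_i if α_i > 1, else 0.
α_i > 1 for i ∈ {2}; NE contributions (0, 13, 0), S = 13.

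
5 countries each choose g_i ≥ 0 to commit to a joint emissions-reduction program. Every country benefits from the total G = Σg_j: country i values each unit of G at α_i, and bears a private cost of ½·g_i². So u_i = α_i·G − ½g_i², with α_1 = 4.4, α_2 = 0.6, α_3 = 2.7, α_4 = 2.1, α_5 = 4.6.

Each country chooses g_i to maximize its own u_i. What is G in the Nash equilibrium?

Country i's FOC: ∂u_i/∂g_i = α_i − g_i = 0, so g_i* = α_i.
NE contributions = (4.4, 0.6, 2.7, 2.1, 4.6); G = 14.4.

14.4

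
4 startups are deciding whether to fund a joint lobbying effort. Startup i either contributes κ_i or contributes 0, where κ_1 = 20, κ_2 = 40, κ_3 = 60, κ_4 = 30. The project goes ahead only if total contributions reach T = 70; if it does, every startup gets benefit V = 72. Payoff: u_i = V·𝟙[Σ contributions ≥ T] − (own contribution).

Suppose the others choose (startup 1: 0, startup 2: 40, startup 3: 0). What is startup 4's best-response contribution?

Others' total = 40. Contributing 30 brings total to 70 ≥ 70: gain V − κ_4 = 42.
Best response: 30.

30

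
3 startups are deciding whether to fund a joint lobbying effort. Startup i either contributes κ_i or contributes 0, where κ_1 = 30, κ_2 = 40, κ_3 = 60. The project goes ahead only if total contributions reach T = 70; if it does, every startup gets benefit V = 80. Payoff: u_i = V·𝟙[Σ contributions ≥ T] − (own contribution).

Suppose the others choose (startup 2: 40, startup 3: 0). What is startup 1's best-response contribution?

30

Others' total = 40. Contributing 30 brings total to 70 ≥ 70: gain V − κ_1 = 50.
Best response: 30.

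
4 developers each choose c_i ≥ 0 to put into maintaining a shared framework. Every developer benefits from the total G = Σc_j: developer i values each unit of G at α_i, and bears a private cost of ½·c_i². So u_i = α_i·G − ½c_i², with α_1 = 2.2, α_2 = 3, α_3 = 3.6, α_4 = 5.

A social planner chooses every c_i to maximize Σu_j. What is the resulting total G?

55.2

Planner FOC: ∂(Σu_j)/∂c_i = (Σα_j) − c_i = 0, so c_i^SO = Σα_j = 13.8 for every i; G^SO = 55.2.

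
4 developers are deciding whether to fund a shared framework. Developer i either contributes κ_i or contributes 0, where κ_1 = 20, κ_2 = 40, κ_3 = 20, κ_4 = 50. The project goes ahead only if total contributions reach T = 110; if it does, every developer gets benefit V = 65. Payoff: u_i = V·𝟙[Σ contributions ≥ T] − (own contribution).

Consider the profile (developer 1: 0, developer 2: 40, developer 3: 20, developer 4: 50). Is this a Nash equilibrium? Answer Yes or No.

Total = 110 ≥ 110: provided.
Developer 1 (pledges 0, payoff 65): pledging 20 → total 130, payoff 45. No gain.
Developer 2 (pledges 40, payoff 25): dropping to 0 → total 70, payoff 0. No gain.
Developer 3 (pledges 20, payoff 45): dropping to 0 → total 90, payoff 0. No gain.
Developer 4 (pledges 50, payoff 15): dropping to 0 → total 60, payoff 0. No gain.

Yes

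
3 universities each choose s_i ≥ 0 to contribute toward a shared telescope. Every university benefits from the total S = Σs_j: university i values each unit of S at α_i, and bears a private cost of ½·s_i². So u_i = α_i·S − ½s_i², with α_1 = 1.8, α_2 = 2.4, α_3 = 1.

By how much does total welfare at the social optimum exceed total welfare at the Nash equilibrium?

18.52

University i's FOC: ∂u_i/∂s_i = α_i − s_i = 0, so s_i* = α_i.
NE contributions = (1.8, 2.4, 1); S = 5.2.
W^NE = (Σα)·S − ½Σα_i² = 5.2² − ½·10 = 22.04.
Planner sets s_i = Σα_j = 5.2 for every i, so S^SO = 3·5.2 = 15.6.
W^SO = (Σα)·S^SO − ½·3·(Σα)² = (3/2)·5.2² = 40.56.
Deadweight loss = W^SO − W^NE = 18.52.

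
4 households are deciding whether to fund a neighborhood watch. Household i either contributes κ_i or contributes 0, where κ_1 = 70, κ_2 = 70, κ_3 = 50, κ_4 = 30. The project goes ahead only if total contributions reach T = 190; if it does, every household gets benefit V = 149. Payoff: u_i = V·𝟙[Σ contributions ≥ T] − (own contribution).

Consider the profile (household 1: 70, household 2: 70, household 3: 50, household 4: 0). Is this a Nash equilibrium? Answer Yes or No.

Total = 190 ≥ 190: provided.
Household 1 (pledges 70, payoff 79): dropping to 0 → total 120, payoff 0. No gain.
Household 2 (pledges 70, payoff 79): dropping to 0 → total 120, payoff 0. No gain.
Household 3 (pledges 50, payoff 99): dropping to 0 → total 140, payoff 0. No gain.
Household 4 (pledges 0, payoff 149): pledging 30 → total 220, payoff 119. No gain.

Yes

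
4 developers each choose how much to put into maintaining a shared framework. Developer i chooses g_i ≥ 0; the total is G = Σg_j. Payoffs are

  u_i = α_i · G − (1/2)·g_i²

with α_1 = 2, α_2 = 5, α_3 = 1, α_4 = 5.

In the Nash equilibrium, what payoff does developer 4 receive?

52.5

Developer i's FOC: ∂u_i/∂g_i = α_i − g_i = 0, so g_i* = α_i.
NE contributions = (2, 5, 1, 5); G = 13.
u_4 = α_4·G − ½·(g_4)² = 5·13 − ½·5² = 52.5.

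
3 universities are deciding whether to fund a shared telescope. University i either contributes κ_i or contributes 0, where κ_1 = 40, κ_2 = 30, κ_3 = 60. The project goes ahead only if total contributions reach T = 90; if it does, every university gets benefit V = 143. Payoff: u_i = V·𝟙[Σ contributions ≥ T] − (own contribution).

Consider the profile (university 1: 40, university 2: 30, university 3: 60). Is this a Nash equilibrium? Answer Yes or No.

Total = 130 ≥ 90: provided.
University 1 (pledges 40, payoff 103): dropping to 0 → total 90, payoff 143. Profitable deviation.

No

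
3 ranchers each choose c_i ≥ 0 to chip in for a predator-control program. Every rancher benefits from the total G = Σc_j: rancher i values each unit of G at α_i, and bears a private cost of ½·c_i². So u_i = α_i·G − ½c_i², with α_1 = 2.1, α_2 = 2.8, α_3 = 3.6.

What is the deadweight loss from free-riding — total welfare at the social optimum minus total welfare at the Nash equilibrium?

Rancher i's FOC: ∂u_i/∂c_i = α_i − c_i = 0, so c_i* = α_i.
NE contributions = (2.1, 2.8, 3.6); G = 8.5.
W^NE = (Σα)·G − ½Σα_i² = 8.5² − ½·25.21 = 59.645.
Planner sets c_i = Σα_j = 8.5 for every i, so G^SO = 3·8.5 = 25.5.
W^SO = (Σα)·G^SO − ½·3·(Σα)² = (3/2)·8.5² = 108.375.
Deadweight loss = W^SO − W^NE = 48.73.

48.73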